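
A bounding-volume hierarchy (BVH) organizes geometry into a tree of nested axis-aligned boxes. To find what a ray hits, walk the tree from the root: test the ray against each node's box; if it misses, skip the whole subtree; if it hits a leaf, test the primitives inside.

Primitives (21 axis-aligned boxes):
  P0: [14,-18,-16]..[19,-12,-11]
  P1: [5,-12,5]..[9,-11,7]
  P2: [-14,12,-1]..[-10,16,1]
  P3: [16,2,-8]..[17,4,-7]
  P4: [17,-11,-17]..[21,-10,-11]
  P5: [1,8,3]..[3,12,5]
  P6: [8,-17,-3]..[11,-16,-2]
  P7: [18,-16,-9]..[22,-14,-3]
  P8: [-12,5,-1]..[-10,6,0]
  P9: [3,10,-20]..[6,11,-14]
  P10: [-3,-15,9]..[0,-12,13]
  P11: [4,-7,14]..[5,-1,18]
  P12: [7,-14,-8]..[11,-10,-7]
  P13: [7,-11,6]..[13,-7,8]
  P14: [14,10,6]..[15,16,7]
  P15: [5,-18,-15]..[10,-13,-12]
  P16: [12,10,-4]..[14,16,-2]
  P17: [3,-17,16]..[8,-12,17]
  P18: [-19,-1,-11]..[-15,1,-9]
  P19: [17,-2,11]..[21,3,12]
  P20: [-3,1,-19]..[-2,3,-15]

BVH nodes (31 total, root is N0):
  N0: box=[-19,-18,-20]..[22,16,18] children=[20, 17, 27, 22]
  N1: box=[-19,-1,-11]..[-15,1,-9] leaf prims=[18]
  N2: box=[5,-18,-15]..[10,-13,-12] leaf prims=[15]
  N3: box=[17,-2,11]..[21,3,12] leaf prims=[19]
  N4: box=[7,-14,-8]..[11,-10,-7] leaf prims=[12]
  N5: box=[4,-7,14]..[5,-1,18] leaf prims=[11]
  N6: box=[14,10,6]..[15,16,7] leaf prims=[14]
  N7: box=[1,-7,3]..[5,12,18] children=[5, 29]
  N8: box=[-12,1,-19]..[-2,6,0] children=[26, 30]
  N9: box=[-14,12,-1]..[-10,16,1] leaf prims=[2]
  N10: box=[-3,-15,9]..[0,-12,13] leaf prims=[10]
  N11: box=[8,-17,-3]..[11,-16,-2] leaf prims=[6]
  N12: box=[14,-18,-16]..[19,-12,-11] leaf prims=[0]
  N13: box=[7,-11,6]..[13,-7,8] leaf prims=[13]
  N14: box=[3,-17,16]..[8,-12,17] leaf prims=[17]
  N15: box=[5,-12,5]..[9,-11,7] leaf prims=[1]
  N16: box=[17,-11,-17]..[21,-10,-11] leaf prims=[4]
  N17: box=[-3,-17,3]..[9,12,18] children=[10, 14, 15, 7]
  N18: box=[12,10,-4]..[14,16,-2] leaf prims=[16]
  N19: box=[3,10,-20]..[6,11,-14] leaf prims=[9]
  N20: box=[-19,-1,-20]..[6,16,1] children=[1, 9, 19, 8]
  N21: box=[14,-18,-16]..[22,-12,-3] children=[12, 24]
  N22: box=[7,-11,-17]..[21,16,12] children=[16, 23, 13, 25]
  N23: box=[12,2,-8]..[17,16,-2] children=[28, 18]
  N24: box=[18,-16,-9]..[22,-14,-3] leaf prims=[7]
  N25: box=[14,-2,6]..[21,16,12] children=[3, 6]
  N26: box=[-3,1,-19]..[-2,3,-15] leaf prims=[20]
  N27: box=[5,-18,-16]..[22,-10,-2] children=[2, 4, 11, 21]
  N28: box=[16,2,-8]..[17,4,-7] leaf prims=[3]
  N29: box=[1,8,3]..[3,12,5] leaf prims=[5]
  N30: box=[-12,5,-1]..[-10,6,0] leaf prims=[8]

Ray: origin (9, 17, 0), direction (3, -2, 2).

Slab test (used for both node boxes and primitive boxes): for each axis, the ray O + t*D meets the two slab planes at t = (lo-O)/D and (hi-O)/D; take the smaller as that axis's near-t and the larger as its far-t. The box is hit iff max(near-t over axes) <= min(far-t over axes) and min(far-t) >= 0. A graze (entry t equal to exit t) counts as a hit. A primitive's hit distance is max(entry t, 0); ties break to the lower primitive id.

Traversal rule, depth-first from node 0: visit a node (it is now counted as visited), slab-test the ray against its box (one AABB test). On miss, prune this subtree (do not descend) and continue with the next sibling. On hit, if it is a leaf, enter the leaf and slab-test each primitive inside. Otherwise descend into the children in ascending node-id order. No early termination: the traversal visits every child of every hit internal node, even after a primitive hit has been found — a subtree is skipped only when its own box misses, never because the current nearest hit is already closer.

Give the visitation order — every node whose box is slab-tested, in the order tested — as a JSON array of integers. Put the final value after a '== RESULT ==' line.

Traverse from the root:
N0 x:[-28/3,13/3] y:[1/2,35/2] z:[-10,9] -> hit [1/2,13/3], descend [17, 20, 22, 27]
  N17 x:[-4,0] y:[5/2,17] z:[3/2,9] -> miss, prune
  N20 x:[-28/3,-1] y:[1/2,9] z:[-10,1/2] -> miss, prune
  N22 x:[-2/3,4] y:[1/2,14] z:[-17/2,6] -> hit [1/2,4], descend [13, 16, 23, 25]
    N13 x:[-2/3,4/3] y:[12,14] z:[3,4] -> miss, prune
    N16 x:[8/3,4] y:[27/2,14] z:[-17/2,-11/2] -> miss, prune
    N23 x:[1,8/3] y:[1/2,15/2] z:[-4,-1] -> miss, prune
    N25 x:[5/3,4] y:[1/2,19/2] z:[3,6] -> hit [3,4], descend [3, 6]
      N3 x:[8/3,4] y:[7,19/2] z:[11/2,6] -> miss, prune
      N6 x:[5/3,2] y:[1/2,7/2] z:[3,7/2] -> miss, prune
  N27 x:[-4/3,13/3] y:[27/2,35/2] z:[-8,-1] -> miss, prune

Visited [0, 17, 20, 22, 13, 16, 23, 25, 3, 6, 27]. Tests: 11 box, 0 leaf. Nearest: miss.

== RESULT ==
[0, 17, 20, 22, 13, 16, 23, 25, 3, 6, 27]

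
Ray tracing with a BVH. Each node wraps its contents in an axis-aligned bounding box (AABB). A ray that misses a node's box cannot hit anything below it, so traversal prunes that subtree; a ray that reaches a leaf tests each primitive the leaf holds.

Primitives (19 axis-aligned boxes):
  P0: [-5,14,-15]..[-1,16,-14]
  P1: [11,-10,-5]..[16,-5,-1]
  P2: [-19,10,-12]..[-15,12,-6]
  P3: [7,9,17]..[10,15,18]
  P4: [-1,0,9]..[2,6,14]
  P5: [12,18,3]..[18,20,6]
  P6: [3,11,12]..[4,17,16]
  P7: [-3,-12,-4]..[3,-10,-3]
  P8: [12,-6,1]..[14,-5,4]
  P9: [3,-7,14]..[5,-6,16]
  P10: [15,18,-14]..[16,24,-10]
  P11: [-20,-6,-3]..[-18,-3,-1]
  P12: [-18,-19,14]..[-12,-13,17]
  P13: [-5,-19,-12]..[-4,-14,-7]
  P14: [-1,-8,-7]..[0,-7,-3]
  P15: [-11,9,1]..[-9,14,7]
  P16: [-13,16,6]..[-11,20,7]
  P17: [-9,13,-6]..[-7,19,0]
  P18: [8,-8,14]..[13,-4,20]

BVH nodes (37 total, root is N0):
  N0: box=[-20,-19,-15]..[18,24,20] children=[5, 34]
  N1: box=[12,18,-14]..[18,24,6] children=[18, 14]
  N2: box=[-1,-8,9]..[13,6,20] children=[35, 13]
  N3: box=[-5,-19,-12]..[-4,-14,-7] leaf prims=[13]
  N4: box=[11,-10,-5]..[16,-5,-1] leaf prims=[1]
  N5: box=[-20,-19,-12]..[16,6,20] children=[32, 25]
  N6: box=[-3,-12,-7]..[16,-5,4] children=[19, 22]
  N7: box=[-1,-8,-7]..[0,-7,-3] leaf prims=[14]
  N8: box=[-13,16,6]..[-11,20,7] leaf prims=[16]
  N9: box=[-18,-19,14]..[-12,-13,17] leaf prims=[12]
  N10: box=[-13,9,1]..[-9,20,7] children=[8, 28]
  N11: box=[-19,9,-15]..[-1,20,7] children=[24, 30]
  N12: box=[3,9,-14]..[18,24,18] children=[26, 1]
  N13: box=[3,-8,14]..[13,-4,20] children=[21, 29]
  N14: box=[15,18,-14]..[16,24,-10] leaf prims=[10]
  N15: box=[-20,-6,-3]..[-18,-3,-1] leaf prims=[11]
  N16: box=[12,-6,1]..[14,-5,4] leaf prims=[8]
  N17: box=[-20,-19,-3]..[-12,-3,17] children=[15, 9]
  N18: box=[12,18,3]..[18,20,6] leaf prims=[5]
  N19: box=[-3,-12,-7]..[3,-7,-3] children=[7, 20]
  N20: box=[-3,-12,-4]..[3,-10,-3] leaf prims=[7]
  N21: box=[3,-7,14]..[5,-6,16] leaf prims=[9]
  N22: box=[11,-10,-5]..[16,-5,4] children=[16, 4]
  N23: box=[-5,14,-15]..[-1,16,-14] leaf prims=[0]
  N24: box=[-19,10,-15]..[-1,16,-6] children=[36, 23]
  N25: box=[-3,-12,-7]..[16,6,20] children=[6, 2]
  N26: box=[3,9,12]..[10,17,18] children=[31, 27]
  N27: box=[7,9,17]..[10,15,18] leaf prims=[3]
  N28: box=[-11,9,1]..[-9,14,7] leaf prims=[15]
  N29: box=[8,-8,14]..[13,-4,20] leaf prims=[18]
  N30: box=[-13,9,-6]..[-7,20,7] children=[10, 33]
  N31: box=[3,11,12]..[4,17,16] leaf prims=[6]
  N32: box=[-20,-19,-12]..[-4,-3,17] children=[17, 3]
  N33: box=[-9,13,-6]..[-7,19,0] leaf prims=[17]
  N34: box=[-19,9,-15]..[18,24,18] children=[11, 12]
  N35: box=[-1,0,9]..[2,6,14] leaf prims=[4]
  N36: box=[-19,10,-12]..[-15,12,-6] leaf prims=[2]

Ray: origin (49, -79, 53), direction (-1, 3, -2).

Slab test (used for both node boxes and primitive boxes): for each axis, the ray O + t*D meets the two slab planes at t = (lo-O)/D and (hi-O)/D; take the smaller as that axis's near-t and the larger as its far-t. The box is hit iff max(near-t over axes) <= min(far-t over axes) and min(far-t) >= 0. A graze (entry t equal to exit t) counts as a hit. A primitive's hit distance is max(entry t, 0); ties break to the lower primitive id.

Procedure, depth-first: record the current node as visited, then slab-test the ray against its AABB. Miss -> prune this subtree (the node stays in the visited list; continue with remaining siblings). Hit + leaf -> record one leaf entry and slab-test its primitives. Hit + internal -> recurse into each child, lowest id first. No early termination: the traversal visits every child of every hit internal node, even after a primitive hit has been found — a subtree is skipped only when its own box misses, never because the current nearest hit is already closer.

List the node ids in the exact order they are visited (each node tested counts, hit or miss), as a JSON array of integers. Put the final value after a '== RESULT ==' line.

Traverse from the root:
N0 x:[31,69] y:[20,103/3] z:[33/2,34] -> hit [31,34], descend [5, 34]
  N5 x:[33,69] y:[20,85/3] z:[33/2,65/2] -> miss, prune
  N34 x:[31,68] y:[88/3,103/3] z:[35/2,34] -> hit [31,34], descend [11, 12]
    N11 x:[50,68] y:[88/3,33] z:[23,34] -> miss, prune
    N12 x:[31,46] y:[88/3,103/3] z:[35/2,67/2] -> hit [31,67/2], descend [1, 26]
      N1 x:[31,37] y:[97/3,103/3] z:[47/2,67/2] -> hit [97/3,67/2], descend [14, 18]
        N14 x:[33,34] y:[97/3,103/3] z:[63/2,67/2] -> hit [33,67/2] leaf, test {P10@t=33}
        N18 x:[31,37] y:[97/3,33] z:[47/2,25] -> miss, prune
      N26 x:[39,46] y:[88/3,32] z:[35/2,41/2] -> miss, prune

9 AABB tests over nodes [0, 5, 34, 11, 12, 1, 14, 18, 26]; 1 leaf entered; closest P10.

== RESULT ==
[0, 5, 34, 11, 12, 1, 14, 18, 26]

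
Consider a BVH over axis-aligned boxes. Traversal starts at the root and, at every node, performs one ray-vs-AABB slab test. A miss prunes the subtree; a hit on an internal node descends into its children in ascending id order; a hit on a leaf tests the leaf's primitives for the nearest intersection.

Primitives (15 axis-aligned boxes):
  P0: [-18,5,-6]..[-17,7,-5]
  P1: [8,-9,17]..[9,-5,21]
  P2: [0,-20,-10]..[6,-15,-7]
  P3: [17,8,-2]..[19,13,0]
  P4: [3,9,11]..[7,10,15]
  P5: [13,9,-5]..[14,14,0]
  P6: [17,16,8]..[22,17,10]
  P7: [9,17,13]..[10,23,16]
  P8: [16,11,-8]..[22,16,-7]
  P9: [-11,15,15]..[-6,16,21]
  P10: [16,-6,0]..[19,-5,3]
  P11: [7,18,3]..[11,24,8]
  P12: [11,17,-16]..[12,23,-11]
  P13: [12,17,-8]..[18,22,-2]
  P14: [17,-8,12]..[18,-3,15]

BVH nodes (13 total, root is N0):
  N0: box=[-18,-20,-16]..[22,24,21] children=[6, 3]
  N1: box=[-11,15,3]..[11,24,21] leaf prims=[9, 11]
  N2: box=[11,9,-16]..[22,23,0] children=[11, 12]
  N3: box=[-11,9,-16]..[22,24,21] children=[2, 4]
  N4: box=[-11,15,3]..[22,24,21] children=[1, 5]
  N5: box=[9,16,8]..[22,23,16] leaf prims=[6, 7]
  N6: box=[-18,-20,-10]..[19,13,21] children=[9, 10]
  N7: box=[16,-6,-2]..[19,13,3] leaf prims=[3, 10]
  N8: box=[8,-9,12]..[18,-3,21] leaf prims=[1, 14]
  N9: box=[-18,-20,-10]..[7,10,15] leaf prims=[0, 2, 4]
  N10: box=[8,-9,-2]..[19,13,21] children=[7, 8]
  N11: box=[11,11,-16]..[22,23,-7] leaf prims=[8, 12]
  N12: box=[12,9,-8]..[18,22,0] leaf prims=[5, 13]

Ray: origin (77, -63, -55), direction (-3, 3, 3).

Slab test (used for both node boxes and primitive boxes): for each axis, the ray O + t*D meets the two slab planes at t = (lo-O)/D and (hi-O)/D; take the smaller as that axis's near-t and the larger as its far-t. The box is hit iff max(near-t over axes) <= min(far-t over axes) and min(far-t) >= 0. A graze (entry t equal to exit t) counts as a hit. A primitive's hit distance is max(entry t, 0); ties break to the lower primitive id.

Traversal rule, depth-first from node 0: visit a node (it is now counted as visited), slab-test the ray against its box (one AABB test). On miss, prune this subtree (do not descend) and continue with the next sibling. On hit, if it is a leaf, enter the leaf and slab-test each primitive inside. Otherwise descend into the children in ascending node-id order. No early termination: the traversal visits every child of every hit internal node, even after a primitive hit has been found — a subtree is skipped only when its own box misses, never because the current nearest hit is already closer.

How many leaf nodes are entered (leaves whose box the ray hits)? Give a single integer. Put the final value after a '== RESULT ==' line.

Trace the traversal:
N0 x:[55/3,95/3] y:[43/3,29] z:[13,76/3] -> hit [55/3,76/3], descend [3, 6]
  N3 x:[55/3,88/3] y:[24,29] z:[13,76/3] -> hit [24,76/3], descend [2, 4]
    N2 x:[55/3,22] y:[24,86/3] z:[13,55/3] -> miss, prune
    N4 x:[55/3,88/3] y:[26,29] z:[58/3,76/3] -> miss, prune
  N6 x:[58/3,95/3] y:[43/3,76/3] z:[15,76/3] -> hit [58/3,76/3], descend [9, 10]
    N9 x:[70/3,95/3] y:[43/3,73/3] z:[15,70/3] -> hit [70/3,70/3] leaf, test {P0(miss), P2(miss), P4(miss)}
    N10 x:[58/3,23] y:[18,76/3] z:[53/3,76/3] -> hit [58/3,23], descend [7, 8]
      N7 x:[58/3,61/3] y:[19,76/3] z:[53/3,58/3] -> hit [58/3,58/3] leaf, test {P3(miss), P10@t=58/3}
      N8 x:[59/3,23] y:[18,20] z:[67/3,76/3] -> miss, prune

9 AABB tests over nodes [0, 3, 2, 4, 6, 9, 10, 7, 8]; 2 leaves entered; closest P10.

== RESULT ==
2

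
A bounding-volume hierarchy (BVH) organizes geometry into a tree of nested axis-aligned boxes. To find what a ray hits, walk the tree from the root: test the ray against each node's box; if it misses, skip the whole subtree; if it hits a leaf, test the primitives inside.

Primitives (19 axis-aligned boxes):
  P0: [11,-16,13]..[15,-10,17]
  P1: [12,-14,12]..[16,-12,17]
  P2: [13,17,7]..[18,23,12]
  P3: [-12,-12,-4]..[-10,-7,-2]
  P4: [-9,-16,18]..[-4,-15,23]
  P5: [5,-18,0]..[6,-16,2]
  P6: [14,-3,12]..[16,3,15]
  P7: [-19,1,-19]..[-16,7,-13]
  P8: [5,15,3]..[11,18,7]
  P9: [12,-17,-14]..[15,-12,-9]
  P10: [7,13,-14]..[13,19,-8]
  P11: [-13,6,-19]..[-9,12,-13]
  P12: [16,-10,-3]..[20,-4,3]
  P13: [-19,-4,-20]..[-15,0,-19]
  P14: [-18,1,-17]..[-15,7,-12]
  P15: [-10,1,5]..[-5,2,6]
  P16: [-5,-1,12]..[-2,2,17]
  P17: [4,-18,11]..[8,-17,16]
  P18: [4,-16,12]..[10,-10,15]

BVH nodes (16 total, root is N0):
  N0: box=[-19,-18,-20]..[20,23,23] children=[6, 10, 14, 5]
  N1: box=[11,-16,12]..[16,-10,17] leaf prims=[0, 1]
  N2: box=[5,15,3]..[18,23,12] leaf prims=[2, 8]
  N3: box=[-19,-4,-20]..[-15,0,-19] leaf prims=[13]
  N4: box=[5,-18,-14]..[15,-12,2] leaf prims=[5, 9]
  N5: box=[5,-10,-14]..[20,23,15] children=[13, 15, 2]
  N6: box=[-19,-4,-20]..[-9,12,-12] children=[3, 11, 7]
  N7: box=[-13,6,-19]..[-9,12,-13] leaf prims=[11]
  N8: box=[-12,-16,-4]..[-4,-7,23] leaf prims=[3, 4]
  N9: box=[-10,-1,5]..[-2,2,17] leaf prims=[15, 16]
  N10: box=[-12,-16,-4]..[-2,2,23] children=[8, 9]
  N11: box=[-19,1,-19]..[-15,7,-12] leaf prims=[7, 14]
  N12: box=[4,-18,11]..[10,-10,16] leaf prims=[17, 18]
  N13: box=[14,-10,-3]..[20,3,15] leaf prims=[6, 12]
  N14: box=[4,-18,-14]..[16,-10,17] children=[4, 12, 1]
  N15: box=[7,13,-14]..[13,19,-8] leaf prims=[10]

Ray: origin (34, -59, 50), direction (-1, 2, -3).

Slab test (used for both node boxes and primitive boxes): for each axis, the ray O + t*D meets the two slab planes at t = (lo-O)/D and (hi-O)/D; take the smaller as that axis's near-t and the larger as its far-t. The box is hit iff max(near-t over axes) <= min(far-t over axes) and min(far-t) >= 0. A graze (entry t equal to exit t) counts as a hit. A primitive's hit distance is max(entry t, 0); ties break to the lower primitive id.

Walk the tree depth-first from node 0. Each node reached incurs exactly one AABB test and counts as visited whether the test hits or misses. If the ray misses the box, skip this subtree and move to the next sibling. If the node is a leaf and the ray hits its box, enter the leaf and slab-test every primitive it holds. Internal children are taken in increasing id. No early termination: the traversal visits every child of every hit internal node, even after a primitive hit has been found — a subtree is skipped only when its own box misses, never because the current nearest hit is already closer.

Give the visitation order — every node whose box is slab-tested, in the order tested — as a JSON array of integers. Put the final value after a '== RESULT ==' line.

Traverse from the root:
N0 x:[14,53] y:[41/2,41] z:[9,70/3] -> hit [41/2,70/3], descend [5, 6, 10, 14]
  N5 x:[14,29] y:[49/2,41] z:[35/3,64/3] -> miss, prune
  N6 x:[43,53] y:[55/2,71/2] z:[62/3,70/3] -> miss, prune
  N10 x:[36,46] y:[43/2,61/2] z:[9,18] -> miss, prune
  N14 x:[18,30] y:[41/2,49/2] z:[11,64/3] -> hit [41/2,64/3], descend [1, 4, 12]
    N1 x:[18,23] y:[43/2,49/2] z:[11,38/3] -> miss, prune
    N4 x:[19,29] y:[41/2,47/2] z:[16,64/3] -> hit [41/2,64/3] leaf, test {P5(miss), P9@t=21}
    N12 x:[24,30] y:[41/2,49/2] z:[34/3,13] -> miss, prune

order=[0, 5, 6, 10, 14, 1, 4, 12]  |boxes|=8  |leaves|=1  hit=P9

== RESULT ==
[0, 5, 6, 10, 14, 1, 4, 12]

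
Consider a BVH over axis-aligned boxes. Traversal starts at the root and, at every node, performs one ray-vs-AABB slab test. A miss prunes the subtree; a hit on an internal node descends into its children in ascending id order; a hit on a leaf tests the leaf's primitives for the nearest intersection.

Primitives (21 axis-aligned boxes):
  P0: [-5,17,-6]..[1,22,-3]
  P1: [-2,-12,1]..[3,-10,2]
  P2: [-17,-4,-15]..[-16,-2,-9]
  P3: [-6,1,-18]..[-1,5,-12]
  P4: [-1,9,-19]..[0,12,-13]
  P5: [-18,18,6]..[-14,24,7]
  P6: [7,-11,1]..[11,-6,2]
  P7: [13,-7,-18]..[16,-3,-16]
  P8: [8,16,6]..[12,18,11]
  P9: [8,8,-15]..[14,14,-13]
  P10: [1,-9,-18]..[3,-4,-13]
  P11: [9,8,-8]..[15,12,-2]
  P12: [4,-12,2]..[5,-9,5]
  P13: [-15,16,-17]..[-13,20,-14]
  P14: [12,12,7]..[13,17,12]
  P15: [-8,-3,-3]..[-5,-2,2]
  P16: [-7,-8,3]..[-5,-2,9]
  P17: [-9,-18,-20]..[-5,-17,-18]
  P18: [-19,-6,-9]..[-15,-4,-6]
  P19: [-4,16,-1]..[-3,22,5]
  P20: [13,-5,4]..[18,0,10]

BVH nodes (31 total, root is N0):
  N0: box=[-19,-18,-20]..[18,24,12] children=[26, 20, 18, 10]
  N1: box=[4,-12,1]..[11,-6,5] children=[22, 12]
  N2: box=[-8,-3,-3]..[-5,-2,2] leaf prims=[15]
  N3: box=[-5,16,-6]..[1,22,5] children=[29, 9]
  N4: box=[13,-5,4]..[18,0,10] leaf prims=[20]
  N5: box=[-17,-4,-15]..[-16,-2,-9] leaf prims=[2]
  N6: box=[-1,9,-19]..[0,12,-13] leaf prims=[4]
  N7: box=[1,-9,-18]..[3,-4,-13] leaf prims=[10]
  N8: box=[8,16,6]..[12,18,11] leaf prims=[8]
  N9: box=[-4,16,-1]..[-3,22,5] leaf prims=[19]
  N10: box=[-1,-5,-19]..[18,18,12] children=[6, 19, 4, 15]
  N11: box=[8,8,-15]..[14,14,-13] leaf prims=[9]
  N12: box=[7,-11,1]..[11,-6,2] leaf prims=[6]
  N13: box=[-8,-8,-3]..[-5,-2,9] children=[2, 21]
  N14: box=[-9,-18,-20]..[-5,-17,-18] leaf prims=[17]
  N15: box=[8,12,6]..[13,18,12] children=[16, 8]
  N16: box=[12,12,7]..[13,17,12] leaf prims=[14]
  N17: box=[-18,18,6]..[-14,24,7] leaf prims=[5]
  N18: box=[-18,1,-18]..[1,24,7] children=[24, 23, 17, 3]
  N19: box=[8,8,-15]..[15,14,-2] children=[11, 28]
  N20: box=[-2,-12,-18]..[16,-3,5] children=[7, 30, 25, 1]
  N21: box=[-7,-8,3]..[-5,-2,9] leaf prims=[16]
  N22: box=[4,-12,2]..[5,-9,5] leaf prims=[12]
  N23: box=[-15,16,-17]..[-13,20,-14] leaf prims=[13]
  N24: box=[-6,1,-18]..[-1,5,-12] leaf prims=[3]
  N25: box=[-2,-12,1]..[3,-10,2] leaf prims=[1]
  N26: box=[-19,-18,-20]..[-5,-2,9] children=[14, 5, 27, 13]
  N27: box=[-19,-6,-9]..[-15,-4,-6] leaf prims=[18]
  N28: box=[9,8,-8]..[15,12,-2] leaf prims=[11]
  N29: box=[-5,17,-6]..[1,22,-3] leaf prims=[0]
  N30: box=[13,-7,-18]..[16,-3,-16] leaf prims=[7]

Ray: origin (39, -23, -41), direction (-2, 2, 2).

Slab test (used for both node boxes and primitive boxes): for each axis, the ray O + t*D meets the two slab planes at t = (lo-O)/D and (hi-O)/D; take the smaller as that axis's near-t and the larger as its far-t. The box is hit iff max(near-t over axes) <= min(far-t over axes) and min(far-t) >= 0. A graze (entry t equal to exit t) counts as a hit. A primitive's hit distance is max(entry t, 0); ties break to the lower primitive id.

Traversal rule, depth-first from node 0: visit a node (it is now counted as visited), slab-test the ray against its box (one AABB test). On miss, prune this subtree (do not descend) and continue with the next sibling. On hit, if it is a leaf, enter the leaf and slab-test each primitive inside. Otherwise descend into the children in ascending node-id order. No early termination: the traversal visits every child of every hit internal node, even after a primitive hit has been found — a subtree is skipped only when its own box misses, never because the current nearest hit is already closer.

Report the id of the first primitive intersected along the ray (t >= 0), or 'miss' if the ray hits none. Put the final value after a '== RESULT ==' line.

Walk:
N0 x:[21/2,29] y:[5/2,47/2] z:[21/2,53/2] -> hit [21/2,47/2], descend [10, 18, 20, 26]
  N10 x:[21/2,20] y:[9,41/2] z:[11,53/2] -> hit [11,20], descend [4, 6, 15, 19]
    N4 x:[21/2,13] y:[9,23/2] z:[45/2,51/2] -> miss, prune
    N6 x:[39/2,20] y:[16,35/2] z:[11,14] -> miss, prune
    N15 x:[13,31/2] y:[35/2,41/2] z:[47/2,53/2] -> miss, prune
    N19 x:[12,31/2] y:[31/2,37/2] z:[13,39/2] -> hit [31/2,31/2], descend [11, 28]
      N11 x:[25/2,31/2] y:[31/2,37/2] z:[13,14] -> miss, prune
      N28 x:[12,15] y:[31/2,35/2] z:[33/2,39/2] -> miss, prune
  N18 x:[19,57/2] y:[12,47/2] z:[23/2,24] -> hit [19,47/2], descend [3, 17, 23, 24]
    N3 x:[19,22] y:[39/2,45/2] z:[35/2,23] -> hit [39/2,22], descend [9, 29]
      N9 x:[21,43/2] y:[39/2,45/2] z:[20,23] -> hit [21,43/2] leaf, test {P19@t=21}
      N29 x:[19,22] y:[20,45/2] z:[35/2,19] -> miss, prune
    N17 x:[53/2,57/2] y:[41/2,47/2] z:[47/2,24] -> miss, prune
    N23 x:[26,27] y:[39/2,43/2] z:[12,27/2] -> miss, prune
    N24 x:[20,45/2] y:[12,14] z:[23/2,29/2] -> miss, prune
  N20 x:[23/2,41/2] y:[11/2,10] z:[23/2,23] -> miss, prune
  N26 x:[22,29] y:[5/2,21/2] z:[21/2,25] -> miss, prune

Visited [0, 10, 4, 6, 15, 19, 11, 28, 18, 3, 9, 29, 17, 23, 24, 20, 26]. Tests: 17 box, 1 leaf. Nearest: P19.

== RESULT ==
19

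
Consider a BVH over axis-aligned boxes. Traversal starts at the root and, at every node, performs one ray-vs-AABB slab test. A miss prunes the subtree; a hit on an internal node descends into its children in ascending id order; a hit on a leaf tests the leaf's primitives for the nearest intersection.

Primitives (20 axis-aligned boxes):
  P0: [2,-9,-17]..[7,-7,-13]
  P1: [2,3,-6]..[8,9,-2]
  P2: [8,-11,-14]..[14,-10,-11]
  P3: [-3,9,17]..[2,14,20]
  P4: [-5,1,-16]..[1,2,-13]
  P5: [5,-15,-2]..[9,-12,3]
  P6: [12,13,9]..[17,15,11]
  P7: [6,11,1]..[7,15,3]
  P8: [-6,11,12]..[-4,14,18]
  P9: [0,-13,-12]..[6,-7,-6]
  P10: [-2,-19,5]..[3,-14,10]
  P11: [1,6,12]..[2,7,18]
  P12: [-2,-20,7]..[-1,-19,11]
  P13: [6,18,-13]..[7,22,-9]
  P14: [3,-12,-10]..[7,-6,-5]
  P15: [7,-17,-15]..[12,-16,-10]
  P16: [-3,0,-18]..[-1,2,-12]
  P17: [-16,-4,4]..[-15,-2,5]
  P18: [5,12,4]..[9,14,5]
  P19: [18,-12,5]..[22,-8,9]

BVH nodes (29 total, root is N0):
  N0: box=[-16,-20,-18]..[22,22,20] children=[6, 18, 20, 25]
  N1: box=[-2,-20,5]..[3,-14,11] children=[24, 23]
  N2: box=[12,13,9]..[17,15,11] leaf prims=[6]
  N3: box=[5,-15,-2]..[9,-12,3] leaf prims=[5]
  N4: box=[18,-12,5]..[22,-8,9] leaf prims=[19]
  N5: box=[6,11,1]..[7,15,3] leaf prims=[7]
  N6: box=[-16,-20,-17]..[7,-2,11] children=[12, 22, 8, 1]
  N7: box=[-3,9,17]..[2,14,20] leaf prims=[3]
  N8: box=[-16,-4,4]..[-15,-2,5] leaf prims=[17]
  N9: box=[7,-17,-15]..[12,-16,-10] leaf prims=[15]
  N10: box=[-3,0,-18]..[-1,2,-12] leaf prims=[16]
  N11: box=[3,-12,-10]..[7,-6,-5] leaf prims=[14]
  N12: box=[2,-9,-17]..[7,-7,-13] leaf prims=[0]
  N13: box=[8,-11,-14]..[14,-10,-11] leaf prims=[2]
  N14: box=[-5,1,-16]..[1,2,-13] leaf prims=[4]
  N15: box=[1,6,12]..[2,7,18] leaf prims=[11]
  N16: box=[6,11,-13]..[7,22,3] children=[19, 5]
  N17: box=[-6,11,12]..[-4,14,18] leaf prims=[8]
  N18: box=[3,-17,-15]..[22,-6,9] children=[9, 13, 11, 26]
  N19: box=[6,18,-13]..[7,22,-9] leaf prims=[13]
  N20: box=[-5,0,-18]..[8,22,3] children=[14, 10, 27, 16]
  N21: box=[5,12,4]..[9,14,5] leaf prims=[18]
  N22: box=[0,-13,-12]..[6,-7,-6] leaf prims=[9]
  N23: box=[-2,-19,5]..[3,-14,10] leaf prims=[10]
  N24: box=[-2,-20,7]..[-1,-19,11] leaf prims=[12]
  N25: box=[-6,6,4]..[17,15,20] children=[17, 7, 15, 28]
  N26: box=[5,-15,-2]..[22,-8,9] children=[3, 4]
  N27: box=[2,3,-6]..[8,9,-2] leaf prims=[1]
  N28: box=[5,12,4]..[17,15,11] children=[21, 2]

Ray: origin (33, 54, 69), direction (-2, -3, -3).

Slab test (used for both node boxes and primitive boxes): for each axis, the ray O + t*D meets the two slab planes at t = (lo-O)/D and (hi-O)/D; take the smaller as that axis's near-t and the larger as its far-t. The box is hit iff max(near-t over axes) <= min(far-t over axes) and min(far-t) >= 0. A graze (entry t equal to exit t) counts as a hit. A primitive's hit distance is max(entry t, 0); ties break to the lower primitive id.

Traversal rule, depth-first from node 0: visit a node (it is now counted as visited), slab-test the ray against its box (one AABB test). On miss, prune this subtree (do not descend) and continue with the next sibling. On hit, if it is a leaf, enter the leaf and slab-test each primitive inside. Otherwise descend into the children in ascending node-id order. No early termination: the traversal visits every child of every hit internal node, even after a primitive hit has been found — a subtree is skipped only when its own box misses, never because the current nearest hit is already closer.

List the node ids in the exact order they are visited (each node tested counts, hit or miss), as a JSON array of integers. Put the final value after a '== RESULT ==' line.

Traverse from the root:
N0 x:[11/2,49/2] y:[32/3,74/3] z:[49/3,29] -> hit [49/3,49/2], descend [6, 18, 20, 25]
  N6 x:[13,49/2] y:[56/3,74/3] z:[58/3,86/3] -> hit [58/3,49/2], descend [1, 8, 12, 22]
    N1 x:[15,35/2] y:[68/3,74/3] z:[58/3,64/3] -> miss, prune
    N8 x:[24,49/2] y:[56/3,58/3] z:[64/3,65/3] -> miss, prune
    N12 x:[13,31/2] y:[61/3,21] z:[82/3,86/3] -> miss, prune
    N22 x:[27/2,33/2] y:[61/3,67/3] z:[25,27] -> miss, prune
  N18 x:[11/2,15] y:[20,71/3] z:[20,28] -> miss, prune
  N20 x:[25/2,19] y:[32/3,18] z:[22,29] -> miss, prune
  N25 x:[8,39/2] y:[13,16] z:[49/3,65/3] -> miss, prune

Summary -> nodes [0, 6, 1, 8, 12, 22, 18, 20, 25]; box-tests=9; leaf-entries=0; first=miss

== RESULT ==
[0, 6, 1, 8, 12, 22, 18, 20, 25]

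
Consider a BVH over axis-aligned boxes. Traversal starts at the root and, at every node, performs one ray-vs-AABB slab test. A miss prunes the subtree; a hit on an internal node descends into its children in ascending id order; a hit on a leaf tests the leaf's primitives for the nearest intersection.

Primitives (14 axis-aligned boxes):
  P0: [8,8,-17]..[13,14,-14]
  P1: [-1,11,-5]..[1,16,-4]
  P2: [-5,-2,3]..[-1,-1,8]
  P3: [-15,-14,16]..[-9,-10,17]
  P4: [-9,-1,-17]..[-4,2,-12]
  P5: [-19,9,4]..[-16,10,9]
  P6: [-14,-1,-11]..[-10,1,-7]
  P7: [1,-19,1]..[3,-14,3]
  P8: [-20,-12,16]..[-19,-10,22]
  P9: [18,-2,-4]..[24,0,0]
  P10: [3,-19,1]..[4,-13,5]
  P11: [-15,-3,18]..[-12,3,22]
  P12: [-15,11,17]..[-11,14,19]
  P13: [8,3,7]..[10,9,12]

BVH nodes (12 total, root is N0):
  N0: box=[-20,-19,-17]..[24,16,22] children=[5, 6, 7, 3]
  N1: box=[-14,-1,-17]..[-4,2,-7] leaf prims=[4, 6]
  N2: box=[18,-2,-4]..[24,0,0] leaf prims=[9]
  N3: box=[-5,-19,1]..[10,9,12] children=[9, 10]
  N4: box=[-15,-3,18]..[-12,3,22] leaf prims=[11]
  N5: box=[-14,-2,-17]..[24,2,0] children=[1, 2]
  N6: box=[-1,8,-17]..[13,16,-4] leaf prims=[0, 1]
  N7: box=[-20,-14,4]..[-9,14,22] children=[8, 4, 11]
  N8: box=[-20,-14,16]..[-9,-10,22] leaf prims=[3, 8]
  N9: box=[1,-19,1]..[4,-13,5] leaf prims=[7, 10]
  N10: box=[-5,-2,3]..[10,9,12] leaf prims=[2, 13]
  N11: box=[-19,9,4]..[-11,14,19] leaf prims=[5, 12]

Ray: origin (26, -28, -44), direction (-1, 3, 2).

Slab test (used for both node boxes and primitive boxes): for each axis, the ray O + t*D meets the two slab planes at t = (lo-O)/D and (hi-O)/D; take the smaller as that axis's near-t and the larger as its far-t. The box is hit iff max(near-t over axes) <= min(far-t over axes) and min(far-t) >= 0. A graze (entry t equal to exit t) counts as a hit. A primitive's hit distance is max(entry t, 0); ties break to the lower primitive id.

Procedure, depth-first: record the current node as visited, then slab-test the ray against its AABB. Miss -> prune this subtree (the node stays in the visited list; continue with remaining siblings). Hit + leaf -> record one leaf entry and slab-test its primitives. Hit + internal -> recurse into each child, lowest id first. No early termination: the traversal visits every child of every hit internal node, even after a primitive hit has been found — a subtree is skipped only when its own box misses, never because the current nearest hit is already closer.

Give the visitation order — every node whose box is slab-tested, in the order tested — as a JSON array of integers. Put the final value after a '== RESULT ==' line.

Traverse from the root:
N0 x:[2,46] y:[3,44/3] z:[27/2,33] -> hit [27/2,44/3], descend [3, 5, 6, 7]
  N3 x:[16,31] y:[3,37/3] z:[45/2,28] -> miss, prune
  N5 x:[2,40] y:[26/3,10] z:[27/2,22] -> miss, prune
  N6 x:[13,27] y:[12,44/3] z:[27/2,20] -> hit [27/2,44/3] leaf, test {P0@t=27/2, P1(miss)}
  N7 x:[35,46] y:[14/3,14] z:[24,33] -> miss, prune

order=[0, 3, 5, 6, 7]  |boxes|=5  |leaves|=1  hit=P0

== RESULT ==
[0, 3, 5, 6, 7]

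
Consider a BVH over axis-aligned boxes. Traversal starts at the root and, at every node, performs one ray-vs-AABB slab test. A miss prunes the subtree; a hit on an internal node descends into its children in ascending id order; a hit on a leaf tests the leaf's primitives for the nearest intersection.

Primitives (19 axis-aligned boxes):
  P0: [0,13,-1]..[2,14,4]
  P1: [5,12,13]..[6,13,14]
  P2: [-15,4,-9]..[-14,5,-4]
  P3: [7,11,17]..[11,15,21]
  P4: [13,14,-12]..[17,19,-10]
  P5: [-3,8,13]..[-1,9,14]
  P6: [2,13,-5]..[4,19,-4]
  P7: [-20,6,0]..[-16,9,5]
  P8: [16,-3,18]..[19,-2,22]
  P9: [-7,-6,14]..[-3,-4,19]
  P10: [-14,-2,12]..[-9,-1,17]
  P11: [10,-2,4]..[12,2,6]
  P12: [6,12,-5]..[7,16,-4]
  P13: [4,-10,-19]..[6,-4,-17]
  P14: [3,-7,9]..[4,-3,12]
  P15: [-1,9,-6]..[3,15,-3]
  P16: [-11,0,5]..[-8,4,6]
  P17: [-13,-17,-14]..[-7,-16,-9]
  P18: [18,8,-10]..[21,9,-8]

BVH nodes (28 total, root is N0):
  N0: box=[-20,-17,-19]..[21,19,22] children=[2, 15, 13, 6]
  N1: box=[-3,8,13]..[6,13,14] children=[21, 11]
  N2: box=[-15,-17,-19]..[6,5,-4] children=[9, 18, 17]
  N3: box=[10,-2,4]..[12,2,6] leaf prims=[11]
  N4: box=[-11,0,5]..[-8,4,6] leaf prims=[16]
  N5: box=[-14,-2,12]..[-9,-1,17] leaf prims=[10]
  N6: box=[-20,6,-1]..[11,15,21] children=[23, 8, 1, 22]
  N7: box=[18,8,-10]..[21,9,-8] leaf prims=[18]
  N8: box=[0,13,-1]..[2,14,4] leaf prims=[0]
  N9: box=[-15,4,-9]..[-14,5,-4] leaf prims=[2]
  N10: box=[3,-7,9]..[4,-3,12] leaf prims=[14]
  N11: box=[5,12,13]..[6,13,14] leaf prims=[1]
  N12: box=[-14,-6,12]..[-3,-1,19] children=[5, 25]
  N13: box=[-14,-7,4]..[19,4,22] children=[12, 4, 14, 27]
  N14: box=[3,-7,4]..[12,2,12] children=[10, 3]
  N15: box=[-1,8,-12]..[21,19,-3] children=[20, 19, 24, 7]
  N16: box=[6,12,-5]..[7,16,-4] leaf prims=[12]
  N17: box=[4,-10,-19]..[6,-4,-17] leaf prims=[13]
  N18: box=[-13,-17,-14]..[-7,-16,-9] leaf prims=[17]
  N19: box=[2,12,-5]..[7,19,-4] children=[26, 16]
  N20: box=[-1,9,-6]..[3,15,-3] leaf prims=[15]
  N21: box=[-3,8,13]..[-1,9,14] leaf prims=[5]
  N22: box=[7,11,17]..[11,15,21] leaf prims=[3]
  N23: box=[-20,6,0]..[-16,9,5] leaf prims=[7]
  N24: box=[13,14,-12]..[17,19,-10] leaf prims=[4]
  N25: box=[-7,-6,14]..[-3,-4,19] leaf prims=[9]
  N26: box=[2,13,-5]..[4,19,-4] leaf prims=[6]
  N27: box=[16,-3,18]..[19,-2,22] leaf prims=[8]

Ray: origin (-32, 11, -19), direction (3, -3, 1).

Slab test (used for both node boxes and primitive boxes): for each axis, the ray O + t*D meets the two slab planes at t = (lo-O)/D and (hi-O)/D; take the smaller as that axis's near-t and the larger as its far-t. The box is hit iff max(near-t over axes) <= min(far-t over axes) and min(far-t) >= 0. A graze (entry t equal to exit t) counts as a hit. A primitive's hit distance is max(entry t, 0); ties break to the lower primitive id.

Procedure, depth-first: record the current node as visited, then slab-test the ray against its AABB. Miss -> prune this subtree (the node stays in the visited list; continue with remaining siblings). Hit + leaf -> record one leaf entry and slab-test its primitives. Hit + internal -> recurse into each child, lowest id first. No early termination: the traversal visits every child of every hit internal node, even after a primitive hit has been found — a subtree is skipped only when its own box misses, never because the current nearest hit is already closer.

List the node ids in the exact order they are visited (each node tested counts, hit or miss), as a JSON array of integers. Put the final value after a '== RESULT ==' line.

Traverse from the root:
N0 x:[4,53/3] y:[-8/3,28/3] z:[0,41] -> hit [4,28/3], descend [2, 6, 13, 15]
  N2 x:[17/3,38/3] y:[2,28/3] z:[0,15] -> hit [17/3,28/3], descend [9, 17, 18]
    N9 x:[17/3,6] y:[2,7/3] z:[10,15] -> miss, prune
    N17 x:[12,38/3] y:[5,7] z:[0,2] -> miss, prune
    N18 x:[19/3,25/3] y:[9,28/3] z:[5,10] -> miss, prune
  N6 x:[4,43/3] y:[-4/3,5/3] z:[18,40] -> miss, prune
  N13 x:[6,17] y:[7/3,6] z:[23,41] -> miss, prune
  N15 x:[31/3,53/3] y:[-8/3,1] z:[7,16] -> miss, prune

Visited [0, 2, 9, 17, 18, 6, 13, 15]. Tests: 8 box, 0 leaf. Nearest: miss.

== RESULT ==
[0, 2, 9, 17, 18, 6, 13, 15]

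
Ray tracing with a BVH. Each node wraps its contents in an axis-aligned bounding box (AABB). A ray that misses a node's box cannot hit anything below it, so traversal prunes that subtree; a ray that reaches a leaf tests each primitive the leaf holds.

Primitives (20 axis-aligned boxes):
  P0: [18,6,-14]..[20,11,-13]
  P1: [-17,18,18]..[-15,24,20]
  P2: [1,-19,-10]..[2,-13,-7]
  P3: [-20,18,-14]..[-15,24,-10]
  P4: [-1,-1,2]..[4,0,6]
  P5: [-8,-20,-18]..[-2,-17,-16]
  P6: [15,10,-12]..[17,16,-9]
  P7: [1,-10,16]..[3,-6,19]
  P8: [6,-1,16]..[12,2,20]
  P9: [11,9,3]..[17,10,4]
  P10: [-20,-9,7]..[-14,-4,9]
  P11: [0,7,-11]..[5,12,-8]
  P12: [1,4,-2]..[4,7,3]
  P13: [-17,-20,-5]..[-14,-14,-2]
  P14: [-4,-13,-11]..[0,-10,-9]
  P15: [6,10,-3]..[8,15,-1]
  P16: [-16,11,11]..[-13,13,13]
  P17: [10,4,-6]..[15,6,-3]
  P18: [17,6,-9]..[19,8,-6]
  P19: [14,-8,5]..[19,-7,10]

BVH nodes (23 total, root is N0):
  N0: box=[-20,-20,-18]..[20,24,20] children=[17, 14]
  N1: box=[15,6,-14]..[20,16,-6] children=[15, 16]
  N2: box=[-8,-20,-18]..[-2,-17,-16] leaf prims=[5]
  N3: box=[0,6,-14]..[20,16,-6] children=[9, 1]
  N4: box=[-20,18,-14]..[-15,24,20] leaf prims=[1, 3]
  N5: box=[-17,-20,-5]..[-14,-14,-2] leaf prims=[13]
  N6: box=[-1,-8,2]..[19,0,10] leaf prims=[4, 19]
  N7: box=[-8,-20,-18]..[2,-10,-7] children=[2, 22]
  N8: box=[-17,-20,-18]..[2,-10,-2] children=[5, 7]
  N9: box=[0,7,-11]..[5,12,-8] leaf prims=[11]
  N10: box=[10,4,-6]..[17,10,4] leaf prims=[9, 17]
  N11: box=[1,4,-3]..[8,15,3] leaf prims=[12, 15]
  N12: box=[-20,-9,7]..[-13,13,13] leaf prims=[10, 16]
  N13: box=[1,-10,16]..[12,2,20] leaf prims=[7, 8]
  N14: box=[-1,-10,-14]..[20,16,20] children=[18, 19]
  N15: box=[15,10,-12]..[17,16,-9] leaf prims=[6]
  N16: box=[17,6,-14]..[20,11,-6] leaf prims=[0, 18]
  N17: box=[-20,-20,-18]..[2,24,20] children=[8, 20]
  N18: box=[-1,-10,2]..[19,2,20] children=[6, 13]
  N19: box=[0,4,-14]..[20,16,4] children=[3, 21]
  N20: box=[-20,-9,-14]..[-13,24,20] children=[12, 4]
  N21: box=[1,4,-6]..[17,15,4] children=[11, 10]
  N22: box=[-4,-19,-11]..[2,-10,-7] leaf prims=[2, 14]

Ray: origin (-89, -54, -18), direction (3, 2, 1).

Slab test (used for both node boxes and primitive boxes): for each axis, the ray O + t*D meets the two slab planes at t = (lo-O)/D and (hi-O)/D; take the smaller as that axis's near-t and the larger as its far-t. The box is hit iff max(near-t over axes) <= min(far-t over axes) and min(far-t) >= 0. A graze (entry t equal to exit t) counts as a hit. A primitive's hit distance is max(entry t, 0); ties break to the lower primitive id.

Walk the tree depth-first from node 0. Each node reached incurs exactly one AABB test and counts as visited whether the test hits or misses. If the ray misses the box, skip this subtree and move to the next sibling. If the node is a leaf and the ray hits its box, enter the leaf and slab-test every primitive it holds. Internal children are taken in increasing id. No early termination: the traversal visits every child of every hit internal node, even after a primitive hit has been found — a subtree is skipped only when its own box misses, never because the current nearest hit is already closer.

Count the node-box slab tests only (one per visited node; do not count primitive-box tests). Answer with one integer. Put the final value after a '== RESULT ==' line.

Trace the traversal:
N0 x:[23,109/3] y:[17,39] z:[0,38] -> hit [23,109/3], descend [14, 17]
  N14 x:[88/3,109/3] y:[22,35] z:[4,38] -> hit [88/3,35], descend [18, 19]
    N18 x:[88/3,36] y:[22,28] z:[20,38] -> miss, prune
    N19 x:[89/3,109/3] y:[29,35] z:[4,22] -> miss, prune
  N17 x:[23,91/3] y:[17,39] z:[0,38] -> hit [23,91/3], descend [8, 20]
    N8 x:[24,91/3] y:[17,22] z:[0,16] -> miss, prune
    N20 x:[23,76/3] y:[45/2,39] z:[4,38] -> hit [23,76/3], descend [4, 12]
      N4 x:[23,74/3] y:[36,39] z:[4,38] -> miss, prune
      N12 x:[23,76/3] y:[45/2,67/2] z:[25,31] -> hit [25,76/3] leaf, test {P10@t=25, P16(miss)}

Summary -> nodes [0, 14, 18, 19, 17, 8, 20, 4, 12]; box-tests=9; leaf-entries=1; first=P10

== RESULT ==
9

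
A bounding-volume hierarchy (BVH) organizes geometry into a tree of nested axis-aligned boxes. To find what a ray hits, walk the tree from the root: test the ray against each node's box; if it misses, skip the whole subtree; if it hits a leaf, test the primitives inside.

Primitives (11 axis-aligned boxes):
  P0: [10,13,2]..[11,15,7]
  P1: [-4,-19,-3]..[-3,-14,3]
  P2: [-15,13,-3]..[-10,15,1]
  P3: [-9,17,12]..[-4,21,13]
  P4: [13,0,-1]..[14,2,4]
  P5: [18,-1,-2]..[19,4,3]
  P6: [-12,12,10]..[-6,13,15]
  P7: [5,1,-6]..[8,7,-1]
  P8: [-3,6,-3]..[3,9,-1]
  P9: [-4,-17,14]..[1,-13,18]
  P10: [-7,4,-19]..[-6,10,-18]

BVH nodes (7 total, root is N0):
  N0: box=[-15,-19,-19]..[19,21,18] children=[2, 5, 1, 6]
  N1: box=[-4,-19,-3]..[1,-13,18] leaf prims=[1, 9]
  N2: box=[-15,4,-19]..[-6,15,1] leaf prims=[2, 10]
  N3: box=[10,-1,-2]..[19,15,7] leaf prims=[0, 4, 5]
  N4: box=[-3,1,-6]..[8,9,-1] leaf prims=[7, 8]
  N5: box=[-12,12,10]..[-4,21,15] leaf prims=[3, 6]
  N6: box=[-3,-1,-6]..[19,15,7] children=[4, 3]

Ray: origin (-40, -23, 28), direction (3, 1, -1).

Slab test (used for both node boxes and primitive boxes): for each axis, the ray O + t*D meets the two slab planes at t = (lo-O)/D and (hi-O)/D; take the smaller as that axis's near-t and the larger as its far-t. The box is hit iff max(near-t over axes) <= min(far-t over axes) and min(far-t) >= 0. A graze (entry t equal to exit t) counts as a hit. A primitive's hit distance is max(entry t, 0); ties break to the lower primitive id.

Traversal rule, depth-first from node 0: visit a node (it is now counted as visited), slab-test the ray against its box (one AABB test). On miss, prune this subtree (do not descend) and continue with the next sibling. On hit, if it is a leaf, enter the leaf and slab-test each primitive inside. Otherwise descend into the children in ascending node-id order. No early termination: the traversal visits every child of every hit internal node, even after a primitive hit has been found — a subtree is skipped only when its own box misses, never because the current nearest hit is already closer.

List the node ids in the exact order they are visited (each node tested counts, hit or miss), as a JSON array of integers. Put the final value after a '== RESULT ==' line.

Trace the traversal:
N0 x:[25/3,59/3] y:[4,44] z:[10,47] -> hit [10,59/3], descend [1, 2, 5, 6]
  N1 x:[12,41/3] y:[4,10] z:[10,31] -> miss, prune
  N2 x:[25/3,34/3] y:[27,38] z:[27,47] -> miss, prune
  N5 x:[28/3,12] y:[35,44] z:[13,18] -> miss, prune
  N6 x:[37/3,59/3] y:[22,38] z:[21,34] -> miss, prune

Visited [0, 1, 2, 5, 6]. Tests: 5 box, 0 leaf. Nearest: miss.

== RESULT ==
[0, 1, 2, 5, 6]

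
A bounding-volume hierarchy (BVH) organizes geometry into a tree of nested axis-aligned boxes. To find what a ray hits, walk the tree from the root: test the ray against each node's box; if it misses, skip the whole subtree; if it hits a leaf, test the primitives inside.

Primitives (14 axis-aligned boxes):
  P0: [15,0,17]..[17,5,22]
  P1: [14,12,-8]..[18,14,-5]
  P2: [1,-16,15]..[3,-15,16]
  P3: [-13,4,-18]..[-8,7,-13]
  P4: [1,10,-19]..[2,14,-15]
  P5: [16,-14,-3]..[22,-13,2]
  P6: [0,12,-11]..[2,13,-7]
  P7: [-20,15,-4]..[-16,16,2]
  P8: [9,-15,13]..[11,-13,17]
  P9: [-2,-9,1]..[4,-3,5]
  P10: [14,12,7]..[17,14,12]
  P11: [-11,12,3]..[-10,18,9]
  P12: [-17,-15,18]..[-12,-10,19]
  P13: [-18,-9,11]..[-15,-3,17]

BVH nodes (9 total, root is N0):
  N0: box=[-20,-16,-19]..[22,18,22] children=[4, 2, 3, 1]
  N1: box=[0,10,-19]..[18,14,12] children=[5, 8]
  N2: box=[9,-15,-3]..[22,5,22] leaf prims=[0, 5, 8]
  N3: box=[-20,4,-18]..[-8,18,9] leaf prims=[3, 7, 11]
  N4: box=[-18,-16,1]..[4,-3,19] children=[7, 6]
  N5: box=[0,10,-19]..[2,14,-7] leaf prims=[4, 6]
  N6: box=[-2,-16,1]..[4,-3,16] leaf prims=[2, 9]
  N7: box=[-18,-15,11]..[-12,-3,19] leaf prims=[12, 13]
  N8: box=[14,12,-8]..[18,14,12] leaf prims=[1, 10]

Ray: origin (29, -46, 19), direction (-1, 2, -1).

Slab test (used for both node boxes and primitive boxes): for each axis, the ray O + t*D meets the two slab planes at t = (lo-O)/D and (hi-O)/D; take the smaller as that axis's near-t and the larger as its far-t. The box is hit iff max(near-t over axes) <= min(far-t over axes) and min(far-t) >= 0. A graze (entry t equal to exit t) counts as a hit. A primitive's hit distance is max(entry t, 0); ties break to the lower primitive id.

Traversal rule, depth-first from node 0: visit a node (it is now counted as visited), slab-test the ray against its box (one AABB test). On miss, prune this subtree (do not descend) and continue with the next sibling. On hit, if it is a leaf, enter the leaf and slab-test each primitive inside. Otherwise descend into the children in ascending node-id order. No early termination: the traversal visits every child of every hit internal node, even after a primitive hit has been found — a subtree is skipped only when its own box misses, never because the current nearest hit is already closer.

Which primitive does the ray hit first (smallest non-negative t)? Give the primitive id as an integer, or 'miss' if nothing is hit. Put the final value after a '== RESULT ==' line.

Traverse from the root:
N0 x:[7,49] y:[15,32] z:[-3,38] -> hit [15,32], descend [1, 2, 3, 4]
  N1 x:[11,29] y:[28,30] z:[7,38] -> hit [28,29], descend [5, 8]
    N5 x:[27,29] y:[28,30] z:[26,38] -> hit [28,29] leaf, test {P4(miss), P6@t=29}
    N8 x:[11,15] y:[29,30] z:[7,27] -> miss, prune
  N2 x:[7,20] y:[31/2,51/2] z:[-3,22] -> hit [31/2,20] leaf, test {P0(miss), P5(miss), P8(miss)}
  N3 x:[37,49] y:[25,32] z:[10,37] -> miss, prune
  N4 x:[25,47] y:[15,43/2] z:[0,18] -> miss, prune

7 AABB tests over nodes [0, 1, 5, 8, 2, 3, 4]; 2 leaves entered; closest P6.

== RESULT ==
6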